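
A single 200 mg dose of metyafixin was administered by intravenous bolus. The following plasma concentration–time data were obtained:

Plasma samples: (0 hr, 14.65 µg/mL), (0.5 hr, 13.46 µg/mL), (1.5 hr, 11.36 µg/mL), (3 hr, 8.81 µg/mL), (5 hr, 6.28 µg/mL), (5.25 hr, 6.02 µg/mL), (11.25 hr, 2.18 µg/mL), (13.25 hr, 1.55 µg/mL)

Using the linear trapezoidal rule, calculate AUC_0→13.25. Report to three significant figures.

AUC = 79.5 µg/mL·hr

Trapezoidal AUC_0→13.25:
  [0→0.5]: (14.65+13.46)/2 × 0.5 = 7.0275
  [0.5→1.5]: (13.46+11.36)/2 × 1 = 12.41
  [1.5→3]: (11.36+8.81)/2 × 1.5 = 15.1275
  [3→5]: (8.81+6.28)/2 × 2 = 15.09
  [5→5.25]: (6.28+6.02)/2 × 0.25 = 1.5375
  [5.25→11.25]: (6.02+2.18)/2 × 6 = 24.6
  [11.25→13.25]: (2.18+1.55)/2 × 2 = 3.73
  Sum = 79.5225 µg/mL·hr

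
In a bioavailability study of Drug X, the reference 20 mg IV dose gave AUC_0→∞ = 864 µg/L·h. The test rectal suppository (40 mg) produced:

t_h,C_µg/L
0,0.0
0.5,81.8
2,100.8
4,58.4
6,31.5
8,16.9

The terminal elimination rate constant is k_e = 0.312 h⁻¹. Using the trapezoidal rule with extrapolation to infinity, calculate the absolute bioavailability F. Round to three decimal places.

F = 0.295

Trapezoidal AUC_0→8 (rectal suppository):
  [0→0.5]: (0.0+81.8)/2 × 0.5 = 20.45
  [0.5→2]: (81.8+100.8)/2 × 1.5 = 136.95
  [2→4]: (100.8+58.4)/2 × 2 = 159.2
  [4→6]: (58.4+31.5)/2 × 2 = 89.9
  [6→8]: (31.5+16.9)/2 × 2 = 48.4
  Sum = 454.9 µg/L·h
Tail: C_last/k_e = 16.9/0.312 = 54.167
AUC_0→∞ (rectal suppository) = 454.9 + 54.167 = 509.067 µg/L·h
F = (AUC_ev/D_ev)/(AUC_iv/D_iv) = (509.067/40)/(864/20) = 12.726675/43.2 = 0.2946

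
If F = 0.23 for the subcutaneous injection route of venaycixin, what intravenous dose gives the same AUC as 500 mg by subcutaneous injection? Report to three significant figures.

D_iv = 115 mg

Systemic exposure from an extravascular dose = F × D_ev, so the equivalent IV dose is F × D_ev.
D_iv = F × D_ev = 0.23 × 500 = 115 mg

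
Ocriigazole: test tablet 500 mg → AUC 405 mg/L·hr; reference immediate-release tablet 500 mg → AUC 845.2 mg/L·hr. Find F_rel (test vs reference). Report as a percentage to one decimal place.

F_rel = (AUC_test/D_test) / (AUC_ref/D_ref)
      = (405/500) / (845.2/500)
      = 0.81 / 1.6904 = 0.4792 = 47.92%

F_rel = 47.9%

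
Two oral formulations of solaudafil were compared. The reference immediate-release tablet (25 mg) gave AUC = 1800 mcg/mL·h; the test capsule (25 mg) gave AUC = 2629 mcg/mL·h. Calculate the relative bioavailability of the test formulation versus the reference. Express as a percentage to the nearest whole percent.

F_rel = 146%

F_rel = (AUC_test/D_test) / (AUC_ref/D_ref)
      = (2629/25) / (1800/25)
      = 105.16 / 72 = 1.4606 = 146.06%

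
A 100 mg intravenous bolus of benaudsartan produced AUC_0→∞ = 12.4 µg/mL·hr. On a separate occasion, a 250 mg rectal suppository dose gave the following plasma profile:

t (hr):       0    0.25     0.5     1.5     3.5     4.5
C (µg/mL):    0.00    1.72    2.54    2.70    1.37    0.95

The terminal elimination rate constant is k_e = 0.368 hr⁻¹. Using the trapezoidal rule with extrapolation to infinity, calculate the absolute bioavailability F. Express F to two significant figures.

Trapezoidal AUC_0→4.5 (rectal suppository):
  [0→0.25]: (0.00+1.72)/2 × 0.25 = 0.215
  [0.25→0.5]: (1.72+2.54)/2 × 0.25 = 0.5325
  [0.5→1.5]: (2.54+2.70)/2 × 1 = 2.62
  [1.5→3.5]: (2.70+1.37)/2 × 2 = 4.07
  [3.5→4.5]: (1.37+0.95)/2 × 1 = 1.16
  Sum = 8.5975 µg/mL·hr
Tail: C_last/k_e = 0.95/0.368 = 2.582
AUC_0→∞ (rectal suppository) = 8.5975 + 2.582 = 11.1795 µg/mL·hr
F = (AUC_ev/D_ev)/(AUC_iv/D_iv) = (11.1795/250)/(12.4/100) = 0.044718/0.124 = 0.3606

F = 0.36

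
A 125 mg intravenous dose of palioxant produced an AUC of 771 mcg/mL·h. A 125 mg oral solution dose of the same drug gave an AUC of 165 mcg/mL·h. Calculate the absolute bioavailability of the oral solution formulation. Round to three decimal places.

F = 0.214

F = (AUC_ev / D_ev) / (AUC_iv / D_iv)
  = (165/125) / (771/125)
  = 1.32 / 6.168 = 0.2140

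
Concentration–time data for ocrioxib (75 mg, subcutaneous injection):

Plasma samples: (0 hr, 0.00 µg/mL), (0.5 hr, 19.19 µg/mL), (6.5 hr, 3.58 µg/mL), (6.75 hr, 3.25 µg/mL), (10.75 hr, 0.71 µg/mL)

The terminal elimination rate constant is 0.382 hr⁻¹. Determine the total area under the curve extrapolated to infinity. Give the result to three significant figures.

AUC = 83.7 µg/mL·hr

Trapezoidal AUC_0→10.75:
  [0→0.5]: (0.00+19.19)/2 × 0.5 = 4.7975
  [0.5→6.5]: (19.19+3.58)/2 × 6 = 68.31
  [6.5→6.75]: (3.58+3.25)/2 × 0.25 = 0.85375
  [6.75→10.75]: (3.25+0.71)/2 × 4 = 7.92
  Sum = 81.88125 µg/mL·hr
Extrapolated tail: C_last / k_e = 0.71 / 0.382 = 1.859
AUC_0→∞ = 81.88125 + 1.859 = 83.74025 µg/mL·hr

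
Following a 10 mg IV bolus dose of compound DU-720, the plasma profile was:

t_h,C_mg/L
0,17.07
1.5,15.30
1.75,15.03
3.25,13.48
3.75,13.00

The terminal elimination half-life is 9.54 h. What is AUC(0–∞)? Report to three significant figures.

Trapezoidal AUC_0→3.75:
  [0→1.5]: (17.07+15.30)/2 × 1.5 = 24.2775
  [1.5→1.75]: (15.30+15.03)/2 × 0.25 = 3.79125
  [1.75→3.25]: (15.03+13.48)/2 × 1.5 = 21.3825
  [3.25→3.75]: (13.48+13.00)/2 × 0.5 = 6.62
  Sum = 56.07125 mg/L·h
k_e = ln2 / t½ = 0.693147 / 9.54 = 0.0727 h^-1
Extrapolated tail: C_last / k_e = 13.00 / 0.0727 = 178.817
AUC_0→∞ = 56.07125 + 178.817 = 234.88825 mg/L·h

AUC = 235 mg/L·h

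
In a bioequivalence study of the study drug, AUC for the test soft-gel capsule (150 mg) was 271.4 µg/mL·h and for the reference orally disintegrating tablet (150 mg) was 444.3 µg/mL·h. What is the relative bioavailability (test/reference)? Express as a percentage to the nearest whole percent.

F_rel = (AUC_test/D_test) / (AUC_ref/D_ref)
      = (271.4/150) / (444.3/150)
      = 1.80933 / 2.962 = 0.6108 = 61.08%

F_rel = 61%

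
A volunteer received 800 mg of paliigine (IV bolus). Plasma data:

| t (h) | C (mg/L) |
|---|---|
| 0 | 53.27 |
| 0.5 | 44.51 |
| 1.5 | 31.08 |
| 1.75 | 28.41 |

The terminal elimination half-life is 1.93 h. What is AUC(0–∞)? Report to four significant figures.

AUC = 148.8 mg/L·h

Trapezoidal AUC_0→1.75:
  [0→0.5]: (53.27+44.51)/2 × 0.5 = 24.445
  [0.5→1.5]: (44.51+31.08)/2 × 1 = 37.795
  [1.5→1.75]: (31.08+28.41)/2 × 0.25 = 7.43625
  Sum = 69.67625 mg/L·h
k_e = ln2 / t½ = 0.693147 / 1.93 = 0.3591 h^-1
Extrapolated tail: C_last / k_e = 28.41 / 0.3591 = 79.114
AUC_0→∞ = 69.67625 + 79.114 = 148.79025 mg/L·h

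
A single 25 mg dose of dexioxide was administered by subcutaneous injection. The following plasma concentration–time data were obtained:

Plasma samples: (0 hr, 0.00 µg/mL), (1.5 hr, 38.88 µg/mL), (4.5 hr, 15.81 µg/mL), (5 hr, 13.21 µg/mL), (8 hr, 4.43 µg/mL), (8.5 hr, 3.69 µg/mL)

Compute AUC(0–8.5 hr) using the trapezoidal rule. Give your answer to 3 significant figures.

Trapezoidal AUC_0→8.5:
  [0→1.5]: (0.00+38.88)/2 × 1.5 = 29.16
  [1.5→4.5]: (38.88+15.81)/2 × 3 = 82.035
  [4.5→5]: (15.81+13.21)/2 × 0.5 = 7.255
  [5→8]: (13.21+4.43)/2 × 3 = 26.46
  [8→8.5]: (4.43+3.69)/2 × 0.5 = 2.03
  Sum = 146.94 µg/mL·hr

AUC = 147 µg/mL·hr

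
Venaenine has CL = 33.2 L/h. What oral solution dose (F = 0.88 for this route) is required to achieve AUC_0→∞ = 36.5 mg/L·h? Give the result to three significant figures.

Dose = 1380 mg

Dose = CL × AUC_0→∞ / F
     = 33.2 × 36.5 / 0.88 = 1377.05 mg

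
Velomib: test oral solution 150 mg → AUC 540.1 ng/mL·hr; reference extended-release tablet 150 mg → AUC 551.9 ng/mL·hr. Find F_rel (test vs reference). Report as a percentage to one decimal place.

F_rel = (AUC_test/D_test) / (AUC_ref/D_ref)
      = (540.1/150) / (551.9/150)
      = 3.60067 / 3.67933 = 0.9786 = 97.86%

F_rel = 97.9%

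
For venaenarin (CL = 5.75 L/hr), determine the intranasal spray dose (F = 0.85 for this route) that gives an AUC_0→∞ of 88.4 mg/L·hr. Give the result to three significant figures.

Dose = 598 mg

Dose = CL × AUC_0→∞ / F
     = 5.75 × 88.4 / 0.85 = 598 mg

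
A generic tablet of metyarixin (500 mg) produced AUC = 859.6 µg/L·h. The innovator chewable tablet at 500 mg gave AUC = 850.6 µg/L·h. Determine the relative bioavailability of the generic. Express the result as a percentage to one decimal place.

F_rel = (AUC_test/D_test) / (AUC_ref/D_ref)
      = (859.6/500) / (850.6/500)
      = 1.7192 / 1.7012 = 1.0106 = 101.06%

F_rel = 101.1%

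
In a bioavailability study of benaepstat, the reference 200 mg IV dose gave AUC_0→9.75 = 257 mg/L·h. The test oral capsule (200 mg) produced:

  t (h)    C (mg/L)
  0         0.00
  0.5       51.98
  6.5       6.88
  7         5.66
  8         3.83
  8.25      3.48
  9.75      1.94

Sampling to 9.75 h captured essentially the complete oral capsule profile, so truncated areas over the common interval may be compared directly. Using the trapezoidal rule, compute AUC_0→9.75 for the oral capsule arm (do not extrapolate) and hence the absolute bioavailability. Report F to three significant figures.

Trapezoidal AUC_0→9.75 (oral capsule):
  [0→0.5]: (0.00+51.98)/2 × 0.5 = 12.995
  [0.5→6.5]: (51.98+6.88)/2 × 6 = 176.58
  [6.5→7]: (6.88+5.66)/2 × 0.5 = 3.135
  [7→8]: (5.66+3.83)/2 × 1 = 4.745
  [8→8.25]: (3.83+3.48)/2 × 0.25 = 0.91375
  [8.25→9.75]: (3.48+1.94)/2 × 1.5 = 4.065
  Sum = 202.43375 mg/L·h
F = (AUC_ev/D_ev)/(AUC_iv/D_iv) = (202.43375/200)/(257/200) = 1.01217/1.285 = 0.7877

F = 0.788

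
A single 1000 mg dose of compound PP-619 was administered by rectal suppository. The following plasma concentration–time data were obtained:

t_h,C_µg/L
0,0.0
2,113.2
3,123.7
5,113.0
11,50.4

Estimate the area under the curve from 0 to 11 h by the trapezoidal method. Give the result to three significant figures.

Trapezoidal AUC_0→11:
  [0→2]: (0.0+113.2)/2 × 2 = 113.2
  [2→3]: (113.2+123.7)/2 × 1 = 118.45
  [3→5]: (123.7+113.0)/2 × 2 = 236.7
  [5→11]: (113.0+50.4)/2 × 6 = 490.2
  Sum = 958.55 µg/L·h

AUC = 959 µg/L·h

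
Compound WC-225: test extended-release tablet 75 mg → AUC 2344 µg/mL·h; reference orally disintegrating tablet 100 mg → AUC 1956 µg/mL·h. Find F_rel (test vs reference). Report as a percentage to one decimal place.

F_rel = (AUC_test/D_test) / (AUC_ref/D_ref)
      = (2344/75) / (1956/100)
      = 31.2533 / 19.56 = 1.5978 = 159.78%

F_rel = 159.8%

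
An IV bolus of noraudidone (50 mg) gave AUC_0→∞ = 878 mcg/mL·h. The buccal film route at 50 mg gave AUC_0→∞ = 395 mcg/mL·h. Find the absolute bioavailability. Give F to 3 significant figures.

F = 0.450

F = (AUC_ev / D_ev) / (AUC_iv / D_iv)
  = (395/50) / (878/50)
  = 7.9 / 17.56 = 0.4499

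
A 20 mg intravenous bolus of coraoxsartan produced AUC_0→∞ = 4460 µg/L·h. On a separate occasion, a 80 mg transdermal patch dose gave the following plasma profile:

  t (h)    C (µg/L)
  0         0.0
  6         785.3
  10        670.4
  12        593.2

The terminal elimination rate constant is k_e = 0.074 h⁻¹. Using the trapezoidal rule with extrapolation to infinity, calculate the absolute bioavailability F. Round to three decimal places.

Trapezoidal AUC_0→12 (transdermal patch):
  [0→6]: (0.0+785.3)/2 × 6 = 2355.9
  [6→10]: (785.3+670.4)/2 × 4 = 2911.4
  [10→12]: (670.4+593.2)/2 × 2 = 1263.6
  Sum = 6530.9 µg/L·h
Tail: C_last/k_e = 593.2/0.074 = 8016.216
AUC_0→∞ (transdermal patch) = 6530.9 + 8016.216 = 14547.116 µg/L·h
F = (AUC_ev/D_ev)/(AUC_iv/D_iv) = (14547.116/80)/(4460/20) = 181.83895/223 = 0.8154

F = 0.815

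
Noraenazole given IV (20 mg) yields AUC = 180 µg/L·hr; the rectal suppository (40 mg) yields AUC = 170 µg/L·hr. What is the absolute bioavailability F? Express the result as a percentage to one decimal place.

F = (AUC_ev / D_ev) / (AUC_iv / D_iv)
  = (170/40) / (180/20)
  = 4.25 / 9 = 0.4722
  = 47.22%

F = 47.2%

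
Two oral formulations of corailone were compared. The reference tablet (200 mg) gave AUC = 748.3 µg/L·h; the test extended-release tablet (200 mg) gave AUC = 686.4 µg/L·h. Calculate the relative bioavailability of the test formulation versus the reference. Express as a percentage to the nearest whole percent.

F_rel = (AUC_test/D_test) / (AUC_ref/D_ref)
      = (686.4/200) / (748.3/200)
      = 3.432 / 3.7415 = 0.9173 = 91.73%

F_rel = 92%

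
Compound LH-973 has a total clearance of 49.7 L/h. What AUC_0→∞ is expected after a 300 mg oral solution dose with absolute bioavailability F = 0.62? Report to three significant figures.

AUC = 3.74 mg/L·h

AUC_0→∞ = F × Dose / CL
        = 0.62 × 300 / 49.7 = 3.74245 mg/L·h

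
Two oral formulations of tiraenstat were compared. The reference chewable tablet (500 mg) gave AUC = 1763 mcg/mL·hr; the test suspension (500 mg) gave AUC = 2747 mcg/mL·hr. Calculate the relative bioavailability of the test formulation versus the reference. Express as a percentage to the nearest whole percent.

F_rel = 156%

F_rel = (AUC_test/D_test) / (AUC_ref/D_ref)
      = (2747/500) / (1763/500)
      = 5.494 / 3.526 = 1.5581 = 155.81%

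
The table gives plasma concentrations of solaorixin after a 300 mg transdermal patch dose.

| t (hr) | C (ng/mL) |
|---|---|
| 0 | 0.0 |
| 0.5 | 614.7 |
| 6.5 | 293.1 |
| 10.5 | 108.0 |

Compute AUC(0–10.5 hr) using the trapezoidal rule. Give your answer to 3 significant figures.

AUC = 3680 ng/mL·hr

Trapezoidal AUC_0→10.5:
  [0→0.5]: (0.0+614.7)/2 × 0.5 = 153.675
  [0.5→6.5]: (614.7+293.1)/2 × 6 = 2723.4
  [6.5→10.5]: (293.1+108.0)/2 × 4 = 802.2
  Sum = 3679.275 ng/mL·hr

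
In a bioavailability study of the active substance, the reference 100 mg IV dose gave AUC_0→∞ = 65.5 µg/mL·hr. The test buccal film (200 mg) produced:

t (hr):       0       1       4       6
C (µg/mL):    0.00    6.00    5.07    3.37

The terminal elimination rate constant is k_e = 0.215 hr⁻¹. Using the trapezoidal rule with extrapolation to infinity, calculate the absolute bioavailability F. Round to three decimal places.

F = 0.334

Trapezoidal AUC_0→6 (buccal film):
  [0→1]: (0.00+6.00)/2 × 1 = 3.0
  [1→4]: (6.00+5.07)/2 × 3 = 16.605
  [4→6]: (5.07+3.37)/2 × 2 = 8.44
  Sum = 28.045 µg/mL·hr
Tail: C_last/k_e = 3.37/0.215 = 15.674
AUC_0→∞ (buccal film) = 28.045 + 15.674 = 43.719 µg/mL·hr
F = (AUC_ev/D_ev)/(AUC_iv/D_iv) = (43.719/200)/(65.5/100) = 0.218595/0.655 = 0.3337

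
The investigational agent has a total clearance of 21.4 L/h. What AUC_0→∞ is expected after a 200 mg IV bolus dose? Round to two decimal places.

AUC = 9.35 mg/L·h

AUC_0→∞ = Dose_iv / CL
        = 200 / 21.4 = 9.34579 mg/L·h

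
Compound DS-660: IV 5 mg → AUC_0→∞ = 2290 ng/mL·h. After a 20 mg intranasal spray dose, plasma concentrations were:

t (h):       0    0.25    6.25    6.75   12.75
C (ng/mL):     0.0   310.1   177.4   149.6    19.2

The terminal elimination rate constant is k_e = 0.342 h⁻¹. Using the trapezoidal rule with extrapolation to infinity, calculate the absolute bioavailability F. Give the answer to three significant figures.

F = 0.234

Trapezoidal AUC_0→12.75 (intranasal spray):
  [0→0.25]: (0.0+310.1)/2 × 0.25 = 38.7625
  [0.25→6.25]: (310.1+177.4)/2 × 6 = 1462.5
  [6.25→6.75]: (177.4+149.6)/2 × 0.5 = 81.75
  [6.75→12.75]: (149.6+19.2)/2 × 6 = 506.4
  Sum = 2089.4125 ng/mL·h
Tail: C_last/k_e = 19.2/0.342 = 56.140
AUC_0→∞ (intranasal spray) = 2089.4125 + 56.140 = 2145.5525 ng/mL·h
F = (AUC_ev/D_ev)/(AUC_iv/D_iv) = (2145.5525/20)/(2290/5) = 107.278/458 = 0.2342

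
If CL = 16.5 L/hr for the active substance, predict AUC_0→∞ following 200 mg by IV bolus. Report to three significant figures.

AUC_0→∞ = Dose_iv / CL
        = 200 / 16.5 = 12.1212 mg/L·hr

AUC = 12.1 mg/L·hr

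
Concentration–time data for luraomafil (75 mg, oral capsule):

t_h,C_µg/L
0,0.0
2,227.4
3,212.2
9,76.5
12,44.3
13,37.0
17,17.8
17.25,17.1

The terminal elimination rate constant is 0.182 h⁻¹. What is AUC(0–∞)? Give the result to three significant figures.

AUC = 1740 µg/L·h

Trapezoidal AUC_0→17.25:
  [0→2]: (0.0+227.4)/2 × 2 = 227.4
  [2→3]: (227.4+212.2)/2 × 1 = 219.8
  [3→9]: (212.2+76.5)/2 × 6 = 866.1
  [9→12]: (76.5+44.3)/2 × 3 = 181.2
  [12→13]: (44.3+37.0)/2 × 1 = 40.65
  [13→17]: (37.0+17.8)/2 × 4 = 109.6
  [17→17.25]: (17.8+17.1)/2 × 0.25 = 4.3625
  Sum = 1649.1125 µg/L·h
Extrapolated tail: C_last / k_e = 17.1 / 0.182 = 93.956
AUC_0→∞ = 1649.1125 + 93.956 = 1743.0685 µg/L·h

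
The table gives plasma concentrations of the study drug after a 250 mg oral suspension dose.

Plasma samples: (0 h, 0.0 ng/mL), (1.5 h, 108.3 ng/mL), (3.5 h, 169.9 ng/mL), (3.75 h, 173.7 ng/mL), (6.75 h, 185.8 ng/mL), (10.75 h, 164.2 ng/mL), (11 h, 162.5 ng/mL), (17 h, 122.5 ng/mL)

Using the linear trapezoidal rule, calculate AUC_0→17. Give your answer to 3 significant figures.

Trapezoidal AUC_0→17:
  [0→1.5]: (0.0+108.3)/2 × 1.5 = 81.225
  [1.5→3.5]: (108.3+169.9)/2 × 2 = 278.2
  [3.5→3.75]: (169.9+173.7)/2 × 0.25 = 42.95
  [3.75→6.75]: (173.7+185.8)/2 × 3 = 539.25
  [6.75→10.75]: (185.8+164.2)/2 × 4 = 700.0
  [10.75→11]: (164.2+162.5)/2 × 0.25 = 40.8375
  [11→17]: (162.5+122.5)/2 × 6 = 855.0
  Sum = 2537.4625 ng/mL·h

AUC = 2540 ng/mL·h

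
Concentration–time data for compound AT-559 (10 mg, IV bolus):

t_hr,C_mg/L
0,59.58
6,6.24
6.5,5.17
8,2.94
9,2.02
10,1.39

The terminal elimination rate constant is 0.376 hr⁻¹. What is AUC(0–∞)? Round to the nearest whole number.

AUC = 214 mg/L·hr

Trapezoidal AUC_0→10:
  [0→6]: (59.58+6.24)/2 × 6 = 197.46
  [6→6.5]: (6.24+5.17)/2 × 0.5 = 2.8525
  [6.5→8]: (5.17+2.94)/2 × 1.5 = 6.0825
  [8→9]: (2.94+2.02)/2 × 1 = 2.48
  [9→10]: (2.02+1.39)/2 × 1 = 1.705
  Sum = 210.58 mg/L·hr
Extrapolated tail: C_last / k_e = 1.39 / 0.376 = 3.697
AUC_0→∞ = 210.58 + 3.697 = 214.277 mg/L·hr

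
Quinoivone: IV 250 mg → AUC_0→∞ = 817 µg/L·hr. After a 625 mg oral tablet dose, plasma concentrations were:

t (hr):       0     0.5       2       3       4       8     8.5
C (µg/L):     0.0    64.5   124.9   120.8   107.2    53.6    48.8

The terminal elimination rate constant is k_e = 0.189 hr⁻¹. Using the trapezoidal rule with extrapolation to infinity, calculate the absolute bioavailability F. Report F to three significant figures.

F = 0.490

Trapezoidal AUC_0→8.5 (oral tablet):
  [0→0.5]: (0.0+64.5)/2 × 0.5 = 16.125
  [0.5→2]: (64.5+124.9)/2 × 1.5 = 142.05
  [2→3]: (124.9+120.8)/2 × 1 = 122.85
  [3→4]: (120.8+107.2)/2 × 1 = 114.0
  [4→8]: (107.2+53.6)/2 × 4 = 321.6
  [8→8.5]: (53.6+48.8)/2 × 0.5 = 25.6
  Sum = 742.225 µg/L·hr
Tail: C_last/k_e = 48.8/0.189 = 258.201
AUC_0→∞ (oral tablet) = 742.225 + 258.201 = 1000.426 µg/L·hr
F = (AUC_ev/D_ev)/(AUC_iv/D_iv) = (1000.426/625)/(817/250) = 1.6006816/3.268 = 0.4898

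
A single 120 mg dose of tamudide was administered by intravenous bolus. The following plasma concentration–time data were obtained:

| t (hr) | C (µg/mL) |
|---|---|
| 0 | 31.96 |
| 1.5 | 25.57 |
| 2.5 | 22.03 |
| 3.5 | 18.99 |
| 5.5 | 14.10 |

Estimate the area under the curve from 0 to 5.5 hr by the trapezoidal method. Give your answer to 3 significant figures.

Trapezoidal AUC_0→5.5:
  [0→1.5]: (31.96+25.57)/2 × 1.5 = 43.1475
  [1.5→2.5]: (25.57+22.03)/2 × 1 = 23.8
  [2.5→3.5]: (22.03+18.99)/2 × 1 = 20.51
  [3.5→5.5]: (18.99+14.10)/2 × 2 = 33.09
  Sum = 120.5475 µg/mL·hr

AUC = 121 µg/mL·hr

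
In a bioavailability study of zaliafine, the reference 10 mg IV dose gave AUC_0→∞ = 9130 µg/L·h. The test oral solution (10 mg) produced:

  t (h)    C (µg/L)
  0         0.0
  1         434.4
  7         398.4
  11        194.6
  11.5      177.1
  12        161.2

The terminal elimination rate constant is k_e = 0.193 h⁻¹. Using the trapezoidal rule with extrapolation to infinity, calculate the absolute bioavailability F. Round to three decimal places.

Trapezoidal AUC_0→12 (oral solution):
  [0→1]: (0.0+434.4)/2 × 1 = 217.2
  [1→7]: (434.4+398.4)/2 × 6 = 2498.4
  [7→11]: (398.4+194.6)/2 × 4 = 1186.0
  [11→11.5]: (194.6+177.1)/2 × 0.5 = 92.925
  [11.5→12]: (177.1+161.2)/2 × 0.5 = 84.575
  Sum = 4079.1 µg/L·h
Tail: C_last/k_e = 161.2/0.193 = 835.233
AUC_0→∞ (oral solution) = 4079.1 + 835.233 = 4914.333 µg/L·h
F = (AUC_ev/D_ev)/(AUC_iv/D_iv) = (4914.333/10)/(9130/10) = 491.4333/913 = 0.5383

F = 0.538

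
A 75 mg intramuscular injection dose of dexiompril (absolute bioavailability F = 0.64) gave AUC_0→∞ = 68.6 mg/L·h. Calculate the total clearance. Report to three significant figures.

CL = F × Dose / AUC_0→∞
   = 0.64 × 75 / 68.6 = 0.699708 L/h

CL = 0.700 L/h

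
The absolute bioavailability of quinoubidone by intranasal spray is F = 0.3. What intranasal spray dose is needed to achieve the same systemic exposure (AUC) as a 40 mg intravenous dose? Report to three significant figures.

For equal systemic exposure: F × D_ev = D_iv
D_ev = D_iv / F = 40 / 0.3 = 133.333 mg

D_intranasal = 133 mg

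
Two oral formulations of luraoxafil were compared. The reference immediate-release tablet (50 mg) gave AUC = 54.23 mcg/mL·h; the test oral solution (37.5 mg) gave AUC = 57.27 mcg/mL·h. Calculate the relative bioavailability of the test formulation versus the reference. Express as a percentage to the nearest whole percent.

F_rel = 141%

F_rel = (AUC_test/D_test) / (AUC_ref/D_ref)
      = (57.27/37.5) / (54.23/50)
      = 1.5272 / 1.0846 = 1.4081 = 140.81%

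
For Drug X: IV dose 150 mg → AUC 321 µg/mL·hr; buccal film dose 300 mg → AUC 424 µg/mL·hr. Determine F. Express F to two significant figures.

F = (AUC_ev / D_ev) / (AUC_iv / D_iv)
  = (424/300) / (321/150)
  = 1.41333 / 2.14 = 0.6604

F = 0.66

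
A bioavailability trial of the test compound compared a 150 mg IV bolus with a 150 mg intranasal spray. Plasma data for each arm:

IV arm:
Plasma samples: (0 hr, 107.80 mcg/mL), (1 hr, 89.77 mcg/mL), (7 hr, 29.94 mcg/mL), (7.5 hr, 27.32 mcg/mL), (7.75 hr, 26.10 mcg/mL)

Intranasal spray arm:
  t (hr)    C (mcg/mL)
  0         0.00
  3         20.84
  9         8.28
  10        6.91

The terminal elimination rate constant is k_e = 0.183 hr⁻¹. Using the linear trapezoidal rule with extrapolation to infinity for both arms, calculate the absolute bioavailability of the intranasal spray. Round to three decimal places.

Trapezoidal AUC_0→7.75 (IV):
  [0→1]: (107.80+89.77)/2 × 1 = 98.785
  [1→7]: (89.77+29.94)/2 × 6 = 359.13
  [7→7.5]: (29.94+27.32)/2 × 0.5 = 14.315
  [7.5→7.75]: (27.32+26.10)/2 × 0.25 = 6.6775
  Sum = 478.9075 mcg/mL·hr
IV tail: 26.10/0.183 = 142.623; AUC_iv,0→∞ = 478.9075 + 142.623 = 621.5305 mcg/mL·hr
Trapezoidal AUC_0→10 (intranasal spray):
  [0→3]: (0.00+20.84)/2 × 3 = 31.26
  [3→9]: (20.84+8.28)/2 × 6 = 87.36
  [9→10]: (8.28+6.91)/2 × 1 = 7.595
  Sum = 126.215 mcg/mL·hr
intranasal spray tail: 6.91/0.183 = 37.760; AUC_ev,0→∞ = 126.215 + 37.760 = 163.975 mcg/mL·hr
F = (AUC_ev/D_ev)/(AUC_iv/D_iv) = (163.975/150)/(621.5305/150) = 1.09317/4.14354 = 0.2638

F = 0.264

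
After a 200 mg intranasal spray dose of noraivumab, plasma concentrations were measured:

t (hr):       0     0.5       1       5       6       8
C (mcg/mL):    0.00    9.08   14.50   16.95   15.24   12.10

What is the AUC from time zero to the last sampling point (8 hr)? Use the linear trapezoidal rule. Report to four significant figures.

Trapezoidal AUC_0→8:
  [0→0.5]: (0.00+9.08)/2 × 0.5 = 2.27
  [0.5→1]: (9.08+14.50)/2 × 0.5 = 5.895
  [1→5]: (14.50+16.95)/2 × 4 = 62.9
  [5→6]: (16.95+15.24)/2 × 1 = 16.095
  [6→8]: (15.24+12.10)/2 × 2 = 27.34
  Sum = 114.5 mcg/mL·hr

AUC = 114.5 mcg/mL·hr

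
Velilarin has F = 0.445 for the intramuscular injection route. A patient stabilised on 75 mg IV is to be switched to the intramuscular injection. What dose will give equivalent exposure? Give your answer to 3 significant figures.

D_intramuscular = 169 mg

For equal systemic exposure: F × D_ev = D_iv
D_ev = D_iv / F = 75 / 0.445 = 168.539 mg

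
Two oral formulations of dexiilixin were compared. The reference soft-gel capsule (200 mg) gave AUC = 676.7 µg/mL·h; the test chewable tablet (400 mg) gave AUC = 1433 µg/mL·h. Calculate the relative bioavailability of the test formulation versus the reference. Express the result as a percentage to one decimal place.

F_rel = (AUC_test/D_test) / (AUC_ref/D_ref)
      = (1433/400) / (676.7/200)
      = 3.5825 / 3.3835 = 1.0588 = 105.88%

F_rel = 105.9%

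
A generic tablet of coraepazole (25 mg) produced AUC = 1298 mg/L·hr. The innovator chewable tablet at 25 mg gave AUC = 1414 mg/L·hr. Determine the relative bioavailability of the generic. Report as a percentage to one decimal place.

F_rel = (AUC_test/D_test) / (AUC_ref/D_ref)
      = (1298/25) / (1414/25)
      = 51.92 / 56.56 = 0.9180 = 91.80%

F_rel = 91.8%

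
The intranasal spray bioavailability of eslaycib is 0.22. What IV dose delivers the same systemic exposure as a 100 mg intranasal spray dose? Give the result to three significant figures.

Systemic exposure from an extravascular dose = F × D_ev, so the equivalent IV dose is F × D_ev.
D_iv = F × D_ev = 0.22 × 100 = 22 mg

D_iv = 22.0 mg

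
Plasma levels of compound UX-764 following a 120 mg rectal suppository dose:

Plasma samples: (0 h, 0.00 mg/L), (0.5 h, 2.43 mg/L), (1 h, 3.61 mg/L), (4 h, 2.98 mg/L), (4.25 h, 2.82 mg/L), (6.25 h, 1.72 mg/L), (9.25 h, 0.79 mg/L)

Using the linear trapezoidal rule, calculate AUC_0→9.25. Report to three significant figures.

Trapezoidal AUC_0→9.25:
  [0→0.5]: (0.00+2.43)/2 × 0.5 = 0.6075
  [0.5→1]: (2.43+3.61)/2 × 0.5 = 1.51
  [1→4]: (3.61+2.98)/2 × 3 = 9.885
  [4→4.25]: (2.98+2.82)/2 × 0.25 = 0.725
  [4.25→6.25]: (2.82+1.72)/2 × 2 = 4.54
  [6.25→9.25]: (1.72+0.79)/2 × 3 = 3.765
  Sum = 21.0325 mg/L·h

AUC = 21.0 mg/L·h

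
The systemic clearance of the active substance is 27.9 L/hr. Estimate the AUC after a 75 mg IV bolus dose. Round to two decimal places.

AUC = 2.69 mg/L·hr

AUC_0→∞ = Dose_iv / CL
        = 75 / 27.9 = 2.68817 mg/L·hr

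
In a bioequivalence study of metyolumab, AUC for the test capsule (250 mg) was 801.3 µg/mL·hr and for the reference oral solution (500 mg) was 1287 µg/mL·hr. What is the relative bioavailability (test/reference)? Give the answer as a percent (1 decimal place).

F_rel = (AUC_test/D_test) / (AUC_ref/D_ref)
      = (801.3/250) / (1287/500)
      = 3.2052 / 2.574 = 1.2452 = 124.52%

F_rel = 124.5%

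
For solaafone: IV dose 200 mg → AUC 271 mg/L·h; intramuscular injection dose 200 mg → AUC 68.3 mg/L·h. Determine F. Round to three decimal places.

F = (AUC_ev / D_ev) / (AUC_iv / D_iv)
  = (68.3/200) / (271/200)
  = 0.3415 / 1.355 = 0.2520

F = 0.252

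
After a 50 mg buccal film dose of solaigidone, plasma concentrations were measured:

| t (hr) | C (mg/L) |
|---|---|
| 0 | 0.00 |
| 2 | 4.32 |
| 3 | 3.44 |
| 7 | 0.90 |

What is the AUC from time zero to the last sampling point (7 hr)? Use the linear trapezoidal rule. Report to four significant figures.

Trapezoidal AUC_0→7:
  [0→2]: (0.00+4.32)/2 × 2 = 4.32
  [2→3]: (4.32+3.44)/2 × 1 = 3.88
  [3→7]: (3.44+0.90)/2 × 4 = 8.68
  Sum = 16.88 mg/L·hr

AUC = 16.88 mg/L·hr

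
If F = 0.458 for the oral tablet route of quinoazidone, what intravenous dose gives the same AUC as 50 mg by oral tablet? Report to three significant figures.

D_iv = 22.9 mg

Systemic exposure from an extravascular dose = F × D_ev, so the equivalent IV dose is F × D_ev.
D_iv = F × D_ev = 0.458 × 50 = 22.9 mg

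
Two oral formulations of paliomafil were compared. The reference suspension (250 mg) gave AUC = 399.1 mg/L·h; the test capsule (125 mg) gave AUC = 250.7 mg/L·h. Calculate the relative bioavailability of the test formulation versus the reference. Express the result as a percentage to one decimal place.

F_rel = (AUC_test/D_test) / (AUC_ref/D_ref)
      = (250.7/125) / (399.1/250)
      = 2.0056 / 1.5964 = 1.2563 = 125.63%

F_rel = 125.6%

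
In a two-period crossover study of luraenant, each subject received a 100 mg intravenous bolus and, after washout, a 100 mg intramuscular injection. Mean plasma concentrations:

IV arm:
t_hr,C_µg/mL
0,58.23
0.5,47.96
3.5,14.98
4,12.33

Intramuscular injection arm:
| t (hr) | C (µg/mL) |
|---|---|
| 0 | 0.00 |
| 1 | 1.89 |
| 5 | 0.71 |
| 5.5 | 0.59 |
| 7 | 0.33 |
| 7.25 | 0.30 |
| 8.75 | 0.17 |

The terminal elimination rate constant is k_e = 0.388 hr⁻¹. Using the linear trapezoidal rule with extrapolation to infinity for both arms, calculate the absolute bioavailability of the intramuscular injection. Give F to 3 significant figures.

F = 0.0503

Trapezoidal AUC_0→4 (IV):
  [0→0.5]: (58.23+47.96)/2 × 0.5 = 26.5475
  [0.5→3.5]: (47.96+14.98)/2 × 3 = 94.41
  [3.5→4]: (14.98+12.33)/2 × 0.5 = 6.8275
  Sum = 127.785 µg/mL·hr
IV tail: 12.33/0.388 = 31.778; AUC_iv,0→∞ = 127.785 + 31.778 = 159.563 µg/mL·hr
Trapezoidal AUC_0→8.75 (intramuscular injection):
  [0→1]: (0.00+1.89)/2 × 1 = 0.945
  [1→5]: (1.89+0.71)/2 × 4 = 5.2
  [5→5.5]: (0.71+0.59)/2 × 0.5 = 0.325
  [5.5→7]: (0.59+0.33)/2 × 1.5 = 0.69
  [7→7.25]: (0.33+0.30)/2 × 0.25 = 0.07875
  [7.25→8.75]: (0.30+0.17)/2 × 1.5 = 0.3525
  Sum = 7.59125 µg/mL·hr
intramuscular injection tail: 0.17/0.388 = 0.438; AUC_ev,0→∞ = 7.59125 + 0.438 = 8.02925 µg/mL·hr
F = (AUC_ev/D_ev)/(AUC_iv/D_iv) = (8.02925/100)/(159.563/100) = 0.0802925/1.59563 = 0.0503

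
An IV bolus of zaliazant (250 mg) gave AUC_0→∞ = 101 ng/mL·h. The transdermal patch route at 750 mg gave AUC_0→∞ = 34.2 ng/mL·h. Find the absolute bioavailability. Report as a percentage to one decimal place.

F = (AUC_ev / D_ev) / (AUC_iv / D_iv)
  = (34.2/750) / (101/250)
  = 0.0456 / 0.404 = 0.1129
  = 11.29%

F = 11.3%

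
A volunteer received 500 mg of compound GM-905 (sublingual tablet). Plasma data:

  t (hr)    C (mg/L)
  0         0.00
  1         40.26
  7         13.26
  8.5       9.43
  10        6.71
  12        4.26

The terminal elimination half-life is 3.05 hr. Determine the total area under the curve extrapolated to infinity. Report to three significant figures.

AUC = 240 mg/L·hr

Trapezoidal AUC_0→12:
  [0→1]: (0.00+40.26)/2 × 1 = 20.13
  [1→7]: (40.26+13.26)/2 × 6 = 160.56
  [7→8.5]: (13.26+9.43)/2 × 1.5 = 17.0175
  [8.5→10]: (9.43+6.71)/2 × 1.5 = 12.105
  [10→12]: (6.71+4.26)/2 × 2 = 10.97
  Sum = 220.7825 mg/L·hr
k_e = ln2 / t½ = 0.693147 / 3.05 = 0.2273 hr^-1
Extrapolated tail: C_last / k_e = 4.26 / 0.2273 = 18.742
AUC_0→∞ = 220.7825 + 18.742 = 239.5245 mg/L·hr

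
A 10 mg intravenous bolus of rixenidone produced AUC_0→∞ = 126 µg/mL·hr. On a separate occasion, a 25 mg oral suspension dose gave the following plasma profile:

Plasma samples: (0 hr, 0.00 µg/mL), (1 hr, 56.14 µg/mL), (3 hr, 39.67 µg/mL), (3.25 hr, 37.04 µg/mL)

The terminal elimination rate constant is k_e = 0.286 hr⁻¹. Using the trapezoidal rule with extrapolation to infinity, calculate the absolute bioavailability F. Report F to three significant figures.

F = 0.835

Trapezoidal AUC_0→3.25 (oral suspension):
  [0→1]: (0.00+56.14)/2 × 1 = 28.07
  [1→3]: (56.14+39.67)/2 × 2 = 95.81
  [3→3.25]: (39.67+37.04)/2 × 0.25 = 9.58875
  Sum = 133.46875 µg/mL·hr
Tail: C_last/k_e = 37.04/0.286 = 129.510
AUC_0→∞ (oral suspension) = 133.46875 + 129.510 = 262.97875 µg/mL·hr
F = (AUC_ev/D_ev)/(AUC_iv/D_iv) = (262.97875/25)/(126/10) = 10.51915/12.6 = 0.8349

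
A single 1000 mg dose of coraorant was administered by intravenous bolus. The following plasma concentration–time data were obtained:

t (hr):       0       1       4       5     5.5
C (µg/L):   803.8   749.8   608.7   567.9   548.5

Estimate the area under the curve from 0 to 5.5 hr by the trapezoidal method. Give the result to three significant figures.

Trapezoidal AUC_0→5.5:
  [0→1]: (803.8+749.8)/2 × 1 = 776.8
  [1→4]: (749.8+608.7)/2 × 3 = 2037.75
  [4→5]: (608.7+567.9)/2 × 1 = 588.3
  [5→5.5]: (567.9+548.5)/2 × 0.5 = 279.1
  Sum = 3681.95 µg/L·hr

AUC = 3680 µg/L·hr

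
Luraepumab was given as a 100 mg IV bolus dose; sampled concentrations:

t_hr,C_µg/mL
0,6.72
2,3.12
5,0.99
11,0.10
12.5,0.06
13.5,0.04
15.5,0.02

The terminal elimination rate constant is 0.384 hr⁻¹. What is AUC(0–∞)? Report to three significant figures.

Trapezoidal AUC_0→15.5:
  [0→2]: (6.72+3.12)/2 × 2 = 9.84
  [2→5]: (3.12+0.99)/2 × 3 = 6.165
  [5→11]: (0.99+0.10)/2 × 6 = 3.27
  [11→12.5]: (0.10+0.06)/2 × 1.5 = 0.12
  [12.5→13.5]: (0.06+0.04)/2 × 1 = 0.05
  [13.5→15.5]: (0.04+0.02)/2 × 2 = 0.06
  Sum = 19.505 µg/mL·hr
Extrapolated tail: C_last / k_e = 0.02 / 0.384 = 0.052
AUC_0→∞ = 19.505 + 0.052 = 19.557 µg/mL·hr

AUC = 19.6 µg/mL·hr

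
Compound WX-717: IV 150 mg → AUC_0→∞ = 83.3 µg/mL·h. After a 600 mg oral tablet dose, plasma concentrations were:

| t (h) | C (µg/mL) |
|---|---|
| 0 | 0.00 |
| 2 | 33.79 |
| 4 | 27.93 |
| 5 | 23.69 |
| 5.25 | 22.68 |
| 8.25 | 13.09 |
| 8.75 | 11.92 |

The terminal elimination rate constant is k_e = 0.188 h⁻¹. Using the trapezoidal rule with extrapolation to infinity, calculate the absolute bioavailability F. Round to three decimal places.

F = 0.752

Trapezoidal AUC_0→8.75 (oral tablet):
  [0→2]: (0.00+33.79)/2 × 2 = 33.79
  [2→4]: (33.79+27.93)/2 × 2 = 61.72
  [4→5]: (27.93+23.69)/2 × 1 = 25.81
  [5→5.25]: (23.69+22.68)/2 × 0.25 = 5.79625
  [5.25→8.25]: (22.68+13.09)/2 × 3 = 53.655
  [8.25→8.75]: (13.09+11.92)/2 × 0.5 = 6.2525
  Sum = 187.02375 µg/mL·h
Tail: C_last/k_e = 11.92/0.188 = 63.404
AUC_0→∞ (oral tablet) = 187.02375 + 63.404 = 250.42775 µg/mL·h
F = (AUC_ev/D_ev)/(AUC_iv/D_iv) = (250.42775/600)/(83.3/150) = 0.41738/0.555333 = 0.7516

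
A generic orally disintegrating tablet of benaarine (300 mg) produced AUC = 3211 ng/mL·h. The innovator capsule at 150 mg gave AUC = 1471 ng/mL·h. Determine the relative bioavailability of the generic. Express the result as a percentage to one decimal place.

F_rel = 109.1%

F_rel = (AUC_test/D_test) / (AUC_ref/D_ref)
      = (3211/300) / (1471/150)
      = 10.7033 / 9.80667 = 1.0914 = 109.14%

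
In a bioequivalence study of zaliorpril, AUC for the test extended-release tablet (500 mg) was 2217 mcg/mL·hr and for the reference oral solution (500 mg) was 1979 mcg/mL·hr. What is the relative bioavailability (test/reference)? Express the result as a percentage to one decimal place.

F_rel = 112.0%

F_rel = (AUC_test/D_test) / (AUC_ref/D_ref)
      = (2217/500) / (1979/500)
      = 4.434 / 3.958 = 1.1203 = 112.03%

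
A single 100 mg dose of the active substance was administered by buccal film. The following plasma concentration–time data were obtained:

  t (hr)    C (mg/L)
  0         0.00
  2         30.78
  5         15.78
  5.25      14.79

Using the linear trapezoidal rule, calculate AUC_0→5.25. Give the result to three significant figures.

Trapezoidal AUC_0→5.25:
  [0→2]: (0.00+30.78)/2 × 2 = 30.78
  [2→5]: (30.78+15.78)/2 × 3 = 69.84
  [5→5.25]: (15.78+14.79)/2 × 0.25 = 3.82125
  Sum = 104.44125 mg/L·hr

AUC = 104 mg/L·hr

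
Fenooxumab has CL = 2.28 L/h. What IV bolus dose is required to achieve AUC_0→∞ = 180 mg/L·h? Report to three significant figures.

Dose = 410 mg

Dose_iv = CL × AUC_0→∞
     = 2.28 × 180 = 410.4 mg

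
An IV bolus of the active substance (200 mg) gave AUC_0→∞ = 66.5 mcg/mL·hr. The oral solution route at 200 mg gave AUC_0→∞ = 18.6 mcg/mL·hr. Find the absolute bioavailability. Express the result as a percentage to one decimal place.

F = 28.0%

F = (AUC_ev / D_ev) / (AUC_iv / D_iv)
  = (18.6/200) / (66.5/200)
  = 0.093 / 0.3325 = 0.2797
  = 27.97%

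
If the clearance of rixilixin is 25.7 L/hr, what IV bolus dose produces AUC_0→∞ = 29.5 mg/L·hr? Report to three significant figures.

Dose_iv = CL × AUC_0→∞
     = 25.7 × 29.5 = 758.15 mg

Dose = 758 mg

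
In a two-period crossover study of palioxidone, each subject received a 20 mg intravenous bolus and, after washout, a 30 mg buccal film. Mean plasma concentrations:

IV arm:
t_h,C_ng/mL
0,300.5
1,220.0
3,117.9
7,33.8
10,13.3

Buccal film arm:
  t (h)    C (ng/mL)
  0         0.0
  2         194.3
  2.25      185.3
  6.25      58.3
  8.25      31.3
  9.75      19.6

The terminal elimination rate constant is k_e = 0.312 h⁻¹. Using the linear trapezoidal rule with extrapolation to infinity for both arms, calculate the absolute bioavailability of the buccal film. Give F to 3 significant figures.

Trapezoidal AUC_0→10 (IV):
  [0→1]: (300.5+220.0)/2 × 1 = 260.25
  [1→3]: (220.0+117.9)/2 × 2 = 337.9
  [3→7]: (117.9+33.8)/2 × 4 = 303.4
  [7→10]: (33.8+13.3)/2 × 3 = 70.65
  Sum = 972.2 ng/mL·h
IV tail: 13.3/0.312 = 42.628; AUC_iv,0→∞ = 972.2 + 42.628 = 1014.828 ng/mL·h
Trapezoidal AUC_0→9.75 (buccal film):
  [0→2]: (0.0+194.3)/2 × 2 = 194.3
  [2→2.25]: (194.3+185.3)/2 × 0.25 = 47.45
  [2.25→6.25]: (185.3+58.3)/2 × 4 = 487.2
  [6.25→8.25]: (58.3+31.3)/2 × 2 = 89.6
  [8.25→9.75]: (31.3+19.6)/2 × 1.5 = 38.175
  Sum = 856.725 ng/mL·h
buccal film tail: 19.6/0.312 = 62.821; AUC_ev,0→∞ = 856.725 + 62.821 = 919.546 ng/mL·h
F = (AUC_ev/D_ev)/(AUC_iv/D_iv) = (919.546/30)/(1014.828/20) = 30.6515/50.7414 = 0.6041

F = 0.604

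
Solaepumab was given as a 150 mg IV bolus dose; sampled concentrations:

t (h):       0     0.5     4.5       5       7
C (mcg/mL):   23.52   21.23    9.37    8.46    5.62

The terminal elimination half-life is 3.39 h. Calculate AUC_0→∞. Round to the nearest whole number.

Trapezoidal AUC_0→7:
  [0→0.5]: (23.52+21.23)/2 × 0.5 = 11.1875
  [0.5→4.5]: (21.23+9.37)/2 × 4 = 61.2
  [4.5→5]: (9.37+8.46)/2 × 0.5 = 4.4575
  [5→7]: (8.46+5.62)/2 × 2 = 14.08
  Sum = 90.925 mcg/mL·h
k_e = ln2 / t½ = 0.693147 / 3.39 = 0.2045 h^-1
Extrapolated tail: C_last / k_e = 5.62 / 0.2045 = 27.482
AUC_0→∞ = 90.925 + 27.482 = 118.407 mcg/mL·h

AUC = 118 mcg/mL·h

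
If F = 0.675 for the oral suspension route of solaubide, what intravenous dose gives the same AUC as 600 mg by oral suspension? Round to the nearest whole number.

D_iv = 405 mg

Systemic exposure from an extravascular dose = F × D_ev, so the equivalent IV dose is F × D_ev.
D_iv = F × D_ev = 0.675 × 600 = 405 mg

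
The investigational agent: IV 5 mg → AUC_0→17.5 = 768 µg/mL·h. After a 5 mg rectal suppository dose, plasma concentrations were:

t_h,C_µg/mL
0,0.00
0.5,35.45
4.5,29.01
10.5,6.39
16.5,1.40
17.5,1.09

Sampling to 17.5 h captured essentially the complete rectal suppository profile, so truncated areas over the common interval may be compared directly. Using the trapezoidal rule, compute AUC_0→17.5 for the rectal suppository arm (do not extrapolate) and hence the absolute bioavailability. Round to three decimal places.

F = 0.350

Trapezoidal AUC_0→17.5 (rectal suppository):
  [0→0.5]: (0.00+35.45)/2 × 0.5 = 8.8625
  [0.5→4.5]: (35.45+29.01)/2 × 4 = 128.92
  [4.5→10.5]: (29.01+6.39)/2 × 6 = 106.2
  [10.5→16.5]: (6.39+1.40)/2 × 6 = 23.37
  [16.5→17.5]: (1.40+1.09)/2 × 1 = 1.245
  Sum = 268.5975 µg/mL·h
F = (AUC_ev/D_ev)/(AUC_iv/D_iv) = (268.5975/5)/(768/5) = 53.7195/153.6 = 0.3497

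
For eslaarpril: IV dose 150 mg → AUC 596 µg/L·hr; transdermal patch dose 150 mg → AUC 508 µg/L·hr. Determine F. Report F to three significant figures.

F = 0.852

F = (AUC_ev / D_ev) / (AUC_iv / D_iv)
  = (508/150) / (596/150)
  = 3.38667 / 3.97333 = 0.8524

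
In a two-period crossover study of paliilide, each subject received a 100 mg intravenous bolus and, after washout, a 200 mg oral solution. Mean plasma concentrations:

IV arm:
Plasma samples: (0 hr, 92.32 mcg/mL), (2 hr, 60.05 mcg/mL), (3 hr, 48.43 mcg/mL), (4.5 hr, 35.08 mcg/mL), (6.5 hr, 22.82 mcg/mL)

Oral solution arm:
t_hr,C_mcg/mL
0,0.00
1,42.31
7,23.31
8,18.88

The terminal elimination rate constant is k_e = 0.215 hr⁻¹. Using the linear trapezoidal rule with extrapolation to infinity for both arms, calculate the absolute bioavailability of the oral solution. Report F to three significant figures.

Trapezoidal AUC_0→6.5 (IV):
  [0→2]: (92.32+60.05)/2 × 2 = 152.37
  [2→3]: (60.05+48.43)/2 × 1 = 54.24
  [3→4.5]: (48.43+35.08)/2 × 1.5 = 62.6325
  [4.5→6.5]: (35.08+22.82)/2 × 2 = 57.9
  Sum = 327.1425 mcg/mL·hr
IV tail: 22.82/0.215 = 106.140; AUC_iv,0→∞ = 327.1425 + 106.140 = 433.2825 mcg/mL·hr
Trapezoidal AUC_0→8 (oral solution):
  [0→1]: (0.00+42.31)/2 × 1 = 21.155
  [1→7]: (42.31+23.31)/2 × 6 = 196.86
  [7→8]: (23.31+18.88)/2 × 1 = 21.095
  Sum = 239.11 mcg/mL·hr
oral solution tail: 18.88/0.215 = 87.814; AUC_ev,0→∞ = 239.11 + 87.814 = 326.924 mcg/mL·hr
F = (AUC_ev/D_ev)/(AUC_iv/D_iv) = (326.924/200)/(433.2825/100) = 1.63462/4.332825 = 0.3773

F = 0.377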